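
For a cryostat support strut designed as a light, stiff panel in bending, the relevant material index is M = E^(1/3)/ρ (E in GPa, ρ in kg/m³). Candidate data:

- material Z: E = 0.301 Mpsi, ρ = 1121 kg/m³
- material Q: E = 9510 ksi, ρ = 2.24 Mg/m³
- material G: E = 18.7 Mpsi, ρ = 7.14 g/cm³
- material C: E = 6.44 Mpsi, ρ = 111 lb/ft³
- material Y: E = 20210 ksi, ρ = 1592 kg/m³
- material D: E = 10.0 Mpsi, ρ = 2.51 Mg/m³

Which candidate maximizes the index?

After converting to SI:
  material Z: E = 2.075 GPa, ρ = 1121 kg/m³
  material Q: E = 65.57 GPa, ρ = 2240 kg/m³
  material G: E = 128.9 GPa, ρ = 7140 kg/m³
  material C: E = 44.40 GPa, ρ = 1778 kg/m³
  material Y: E = 139.3 GPa, ρ = 1592 kg/m³
  material D: E = 68.95 GPa, ρ = 2510 kg/m³
  material Y: M = 3.26×10⁻³
  material C: M = 1.99×10⁻³
  material Q: M = 1.80×10⁻³
  material D: M = 1.63×10⁻³
  material Z: M = 1.14×10⁻³
  material G: M = 0.708×10⁻³
Highest index: material Y.

material Y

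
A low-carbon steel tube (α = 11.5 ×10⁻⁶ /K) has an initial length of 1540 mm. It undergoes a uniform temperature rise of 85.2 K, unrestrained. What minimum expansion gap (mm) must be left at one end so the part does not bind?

1.51 mm

ΔL = α·L₀·ΔT = 11.5×10⁻⁶ × 1540 mm × 85.20 K = 1.51 mm.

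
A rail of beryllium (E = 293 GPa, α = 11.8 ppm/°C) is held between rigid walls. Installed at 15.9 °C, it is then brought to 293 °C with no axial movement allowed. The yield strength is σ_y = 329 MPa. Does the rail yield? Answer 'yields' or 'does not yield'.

ΔT = 277.1 K. Constrained thermal stress σ = E·α·ΔT = 293.0×10³ MPa × 11.8×10⁻⁶ × 277.1 = 958 MPa (compressive).
Compare to σ_y = 329 MPa: σ ≥ σ_y, so it yields.

yields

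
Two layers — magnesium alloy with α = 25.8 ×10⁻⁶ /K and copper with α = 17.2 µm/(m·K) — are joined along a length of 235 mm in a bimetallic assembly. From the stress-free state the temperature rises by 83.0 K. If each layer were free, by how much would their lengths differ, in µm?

Δα = |25.8 − 17.2|×10⁻⁶/K = 8.60×10⁻⁶/K.
ΔL_mismatch = Δα·L·ΔT = 8.60×10⁻⁶ × 235.0 mm × 83.0 K = 168 µm.

168 µm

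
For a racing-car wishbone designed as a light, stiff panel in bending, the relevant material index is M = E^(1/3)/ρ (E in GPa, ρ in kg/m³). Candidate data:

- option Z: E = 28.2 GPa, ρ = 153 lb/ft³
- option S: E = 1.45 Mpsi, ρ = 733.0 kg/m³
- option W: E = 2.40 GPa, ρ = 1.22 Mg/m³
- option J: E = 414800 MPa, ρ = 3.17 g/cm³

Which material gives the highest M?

Putting every candidate on a common basis:
  option Z: E = 28.20 GPa, ρ = 2451 kg/m³
  option S: E = 9.997 GPa, ρ = 733.0 kg/m³
  option W: E = 2.400 GPa, ρ = 1220 kg/m³
  option J: E = 414.8 GPa, ρ = 3170 kg/m³
  option S: M = 2.94×10⁻³
  option J: M = 2.35×10⁻³
  option Z: M = 1.24×10⁻³
  option W: M = 1.10×10⁻³
Option S has the largest M.

option S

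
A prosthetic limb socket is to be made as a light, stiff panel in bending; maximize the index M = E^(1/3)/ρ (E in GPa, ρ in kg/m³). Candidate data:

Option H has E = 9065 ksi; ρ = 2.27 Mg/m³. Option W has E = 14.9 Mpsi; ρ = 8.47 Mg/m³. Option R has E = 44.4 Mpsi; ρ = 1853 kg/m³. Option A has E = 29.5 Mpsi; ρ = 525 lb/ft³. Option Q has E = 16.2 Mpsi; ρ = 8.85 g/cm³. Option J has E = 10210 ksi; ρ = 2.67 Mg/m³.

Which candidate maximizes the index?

In SI units:
  option H: E = 62.50 GPa, ρ = 2270 kg/m³
  option W: E = 102.7 GPa, ρ = 8470 kg/m³
  option R: E = 306.1 GPa, ρ = 1853 kg/m³
  option A: E = 203.4 GPa, ρ = 8410 kg/m³
  option Q: E = 111.7 GPa, ρ = 8850 kg/m³
  option J: E = 70.40 GPa, ρ = 2670 kg/m³
  option R: M = 3.64×10⁻³
  option H: M = 1.75×10⁻³
  option J: M = 1.55×10⁻³
  option A: M = 0.699×10⁻³
  option W: M = 0.553×10⁻³
  option Q: M = 0.544×10⁻³
The maximum is for option R.

option R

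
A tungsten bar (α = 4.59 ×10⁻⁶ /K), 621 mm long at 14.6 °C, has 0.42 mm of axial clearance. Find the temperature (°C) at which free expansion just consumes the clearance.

α·L₀·ΔT = 0.42 mm ⇒ ΔT = 0.42 / (4.59×10⁻⁶ × 621.0) = 147.3 K.
T = 14.6 + 147.3 = 161.9 °C.

162 °C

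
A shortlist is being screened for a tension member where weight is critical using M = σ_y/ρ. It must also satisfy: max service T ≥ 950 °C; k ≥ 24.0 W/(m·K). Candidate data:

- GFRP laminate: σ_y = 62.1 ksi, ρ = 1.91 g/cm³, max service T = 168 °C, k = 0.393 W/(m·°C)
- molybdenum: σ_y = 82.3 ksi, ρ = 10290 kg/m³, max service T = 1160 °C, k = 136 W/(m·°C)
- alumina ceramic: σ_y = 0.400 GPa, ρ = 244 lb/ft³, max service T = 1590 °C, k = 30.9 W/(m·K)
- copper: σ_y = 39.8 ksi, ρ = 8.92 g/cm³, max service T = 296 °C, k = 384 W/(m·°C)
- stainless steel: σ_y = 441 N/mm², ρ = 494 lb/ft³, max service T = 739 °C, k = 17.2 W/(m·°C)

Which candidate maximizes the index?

Screen on constraints: max service T ≥ 950 °C; k ≥ 24.0 W/(m·K). Survivors: molybdenum, alumina ceramic.
Convert each candidate to consistent units, then evaluate M:
  molybdenum: σ_y = 567.4 MPa, ρ = 10290 kg/m³
  alumina ceramic: σ_y = 400.0 MPa, ρ = 3909 kg/m³
  alumina ceramic: M = 102 kN·m/kg
  molybdenum: M = 55.1 kN·m/kg
Alumina ceramic ranks first.

alumina ceramic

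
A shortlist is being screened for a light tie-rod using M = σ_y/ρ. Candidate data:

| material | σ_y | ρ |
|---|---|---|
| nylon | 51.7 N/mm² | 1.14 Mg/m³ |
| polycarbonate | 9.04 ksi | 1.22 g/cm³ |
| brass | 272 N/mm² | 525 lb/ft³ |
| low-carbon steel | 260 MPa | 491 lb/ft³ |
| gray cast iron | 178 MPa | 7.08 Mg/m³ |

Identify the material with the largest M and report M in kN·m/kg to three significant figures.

polycarbonate, M = 51.1 kN·m/kg

In SI units:
  nylon: σ_y = 51.70 MPa, ρ = 1140 kg/m³
  polycarbonate: σ_y = 62.33 MPa, ρ = 1220 kg/m³
  brass: σ_y = 272.0 MPa, ρ = 8410 kg/m³
  low-carbon steel: σ_y = 260.0 MPa, ρ = 7865 kg/m³
  gray cast iron: σ_y = 178.0 MPa, ρ = 7080 kg/m³
  polycarbonate: M = 51.1 kN·m/kg
  nylon: M = 45.4 kN·m/kg
  low-carbon steel: M = 33.1 kN·m/kg
  brass: M = 32.3 kN·m/kg
  gray cast iron: M = 25.1 kN·m/kg
Polycarbonate has the largest M.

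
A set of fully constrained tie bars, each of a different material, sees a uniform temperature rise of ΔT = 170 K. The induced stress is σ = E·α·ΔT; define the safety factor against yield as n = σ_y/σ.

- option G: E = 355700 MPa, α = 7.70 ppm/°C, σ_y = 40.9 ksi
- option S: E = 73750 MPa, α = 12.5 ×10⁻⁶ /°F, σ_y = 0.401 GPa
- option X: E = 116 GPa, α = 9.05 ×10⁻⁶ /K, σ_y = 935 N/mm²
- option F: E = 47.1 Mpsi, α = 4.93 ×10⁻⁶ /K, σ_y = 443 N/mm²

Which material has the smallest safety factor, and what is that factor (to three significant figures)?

Converting E to GPa, α to ×10⁻⁶/K, σ_y to MPa, then σ and n for each:
  option G: E = 355.7, α = 7.70, σ_y = 282.0 → σ = 466 MPa, n = 0.606
  option S: E = 73.75, α = 22.5, σ_y = 401.0 → σ = 282 MPa, n = 1.42
  option X: E = 116.0, α = 9.05, σ_y = 935.0 → σ = 178 MPa, n = 5.24
  option F: E = 324.7, α = 4.93, σ_y = 443.0 → σ = 272 MPa, n = 1.63
Option G has the lowest safety factor, n = 0.606.

option G, n = 0.606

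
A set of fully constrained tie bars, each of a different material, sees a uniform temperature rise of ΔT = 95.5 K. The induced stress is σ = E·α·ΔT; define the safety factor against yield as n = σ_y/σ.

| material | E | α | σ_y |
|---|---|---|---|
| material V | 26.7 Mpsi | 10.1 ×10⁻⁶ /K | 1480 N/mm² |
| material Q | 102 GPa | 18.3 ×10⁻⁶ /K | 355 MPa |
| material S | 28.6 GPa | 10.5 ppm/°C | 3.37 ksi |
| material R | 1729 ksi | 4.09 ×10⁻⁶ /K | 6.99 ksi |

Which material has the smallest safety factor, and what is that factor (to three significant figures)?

material S, n = 0.810

In consistent units (E in GPa, α in ×10⁻⁶/K, σ_y in MPa):
  material V: E = 184.1, α = 10.1, σ_y = 1480 → σ = 178 MPa, n = 8.34
  material Q: E = 102.0, α = 18.3, σ_y = 355.0 → σ = 178 MPa, n = 1.99
  material S: E = 28.60, α = 10.5, σ_y = 23.24 → σ = 28.7 MPa, n = 0.810
  material R: E = 11.92, α = 4.09, σ_y = 48.19 → σ = 4.66 MPa, n = 10.4
The minimum is material S at n = 0.810.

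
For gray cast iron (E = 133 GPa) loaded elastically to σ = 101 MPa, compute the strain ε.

ε = σ/E = 101 / 133000 = 7.59×10⁻⁴.

7.59×10⁻⁴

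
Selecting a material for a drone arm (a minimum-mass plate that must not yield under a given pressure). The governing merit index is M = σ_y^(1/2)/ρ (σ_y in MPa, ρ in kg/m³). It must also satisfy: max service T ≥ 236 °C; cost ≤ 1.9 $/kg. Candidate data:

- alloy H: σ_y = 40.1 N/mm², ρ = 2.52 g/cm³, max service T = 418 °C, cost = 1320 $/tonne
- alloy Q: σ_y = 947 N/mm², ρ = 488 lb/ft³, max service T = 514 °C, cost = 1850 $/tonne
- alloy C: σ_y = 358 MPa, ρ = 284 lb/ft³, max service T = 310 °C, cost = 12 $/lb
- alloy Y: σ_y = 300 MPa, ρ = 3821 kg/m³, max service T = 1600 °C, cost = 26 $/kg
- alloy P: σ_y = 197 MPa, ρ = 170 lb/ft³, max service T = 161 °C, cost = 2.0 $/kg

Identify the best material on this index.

alloy Q

Screen on constraints: max service T ≥ 236 °C; cost ≤ 1.9 $/kg. Survivors: alloy H, alloy Q.
In SI units:
  alloy H: σ_y = 40.10 MPa, ρ = 2520 kg/m³
  alloy Q: σ_y = 947.0 MPa, ρ = 7817 kg/m³
  alloy Q: M = 3.94×10⁻³
  alloy H: M = 2.51×10⁻³
The maximum is for alloy Q.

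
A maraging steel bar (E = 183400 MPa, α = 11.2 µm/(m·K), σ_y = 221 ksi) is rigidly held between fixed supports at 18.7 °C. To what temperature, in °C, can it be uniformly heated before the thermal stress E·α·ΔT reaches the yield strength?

E = 183400 MPa = 183.4 GPa.
σ_y = 221 ksi = 1524 MPa.
E·α·ΔT = 1524 MPa ⇒ ΔT = 1524 / (183.4×10³ × 11.2×10⁻⁶) = 741.8 K.
T = 18.7 + 741.8 = 760.5 °C.

761 °C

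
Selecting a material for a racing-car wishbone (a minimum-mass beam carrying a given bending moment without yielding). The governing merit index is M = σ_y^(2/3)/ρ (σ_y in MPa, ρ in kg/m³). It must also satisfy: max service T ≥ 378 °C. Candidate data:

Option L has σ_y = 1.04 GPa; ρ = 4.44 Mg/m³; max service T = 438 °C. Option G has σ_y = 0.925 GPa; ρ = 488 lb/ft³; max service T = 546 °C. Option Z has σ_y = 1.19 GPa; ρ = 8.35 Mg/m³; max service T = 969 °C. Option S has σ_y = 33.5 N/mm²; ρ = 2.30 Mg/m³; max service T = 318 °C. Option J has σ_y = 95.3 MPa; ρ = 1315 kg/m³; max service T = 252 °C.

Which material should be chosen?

option L

Screen on constraints: max service T ≥ 378 °C. Survivors: option L, option G, option Z.
Putting every candidate on a common basis:
  option L: σ_y = 1040 MPa, ρ = 4440 kg/m³
  option G: σ_y = 925.0 MPa, ρ = 7817 kg/m³
  option Z: σ_y = 1190 MPa, ρ = 8350 kg/m³
  option L: M = 23.1×10⁻³
  option Z: M = 13.4×10⁻³
  option G: M = 12.1×10⁻³
Option L has the largest M.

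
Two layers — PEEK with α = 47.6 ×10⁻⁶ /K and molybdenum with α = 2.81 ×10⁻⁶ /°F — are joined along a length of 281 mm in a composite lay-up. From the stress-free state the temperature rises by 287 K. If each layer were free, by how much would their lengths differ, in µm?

3430 µm

molybdenum: α = 2.81×10⁻⁶/°F × 9/5 = 5.06×10⁻⁶/K.
Δα = |47.6 − 5.06|×10⁻⁶/K = 42.5×10⁻⁶/K.
ΔL_mismatch = Δα·L·ΔT = 42.5×10⁻⁶ × 281.0 mm × 287.0 K = 3430 µm.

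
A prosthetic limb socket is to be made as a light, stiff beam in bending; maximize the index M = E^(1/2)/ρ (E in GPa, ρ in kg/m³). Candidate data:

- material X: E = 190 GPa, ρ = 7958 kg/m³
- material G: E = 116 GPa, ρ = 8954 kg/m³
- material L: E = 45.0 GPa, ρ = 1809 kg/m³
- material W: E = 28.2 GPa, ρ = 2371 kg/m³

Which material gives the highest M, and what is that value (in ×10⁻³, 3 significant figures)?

Computing M directly (units already consistent):
  material L: M = 3.71×10⁻³
  material W: M = 2.24×10⁻³
  material X: M = 1.73×10⁻³
  material G: M = 1.20×10⁻³
The maximum is for material L.

material L, M = 3.71×10⁻³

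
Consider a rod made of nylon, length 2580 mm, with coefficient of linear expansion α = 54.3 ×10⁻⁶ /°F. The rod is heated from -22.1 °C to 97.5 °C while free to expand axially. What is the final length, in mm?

Convert α: 54.3×10⁻⁶/°F × (9/5) = 97.7×10⁻⁶/K.
ΔT = 97.5 − (-22.1) = 119.6 K.
ΔL = α·L₀·ΔT = 97.7×10⁻⁶ × 2580 mm × 119.6 K = 30.2 mm.
L = L₀ + ΔL = 2580 + 30.2 = 2610.2 mm.

2610.2 mm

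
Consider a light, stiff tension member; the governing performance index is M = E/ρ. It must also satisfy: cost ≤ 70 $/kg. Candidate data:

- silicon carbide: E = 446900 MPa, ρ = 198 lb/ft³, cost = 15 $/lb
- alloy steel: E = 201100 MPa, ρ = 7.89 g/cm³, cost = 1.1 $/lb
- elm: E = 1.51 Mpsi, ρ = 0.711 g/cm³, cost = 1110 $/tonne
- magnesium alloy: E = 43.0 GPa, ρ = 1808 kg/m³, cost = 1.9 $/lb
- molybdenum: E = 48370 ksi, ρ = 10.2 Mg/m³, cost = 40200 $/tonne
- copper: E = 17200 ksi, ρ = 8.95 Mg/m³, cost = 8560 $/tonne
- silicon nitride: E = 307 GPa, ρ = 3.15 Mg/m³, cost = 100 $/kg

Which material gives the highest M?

Screen on constraints: cost ≤ 70 $/kg. Survivors: silicon carbide, alloy steel, elm, magnesium alloy, molybdenum, copper.
Convert each candidate to consistent units, then evaluate M:
  silicon carbide: E = 446.9 GPa, ρ = 3172 kg/m³
  alloy steel: E = 201.1 GPa, ρ = 7890 kg/m³
  elm: E = 10.41 GPa, ρ = 711.0 kg/m³
  magnesium alloy: E = 43.00 GPa, ρ = 1808 kg/m³
  molybdenum: E = 333.5 GPa, ρ = 10200 kg/m³
  copper: E = 118.6 GPa, ρ = 8950 kg/m³
  silicon carbide: M = 141 MN·m/kg
  molybdenum: M = 32.7 MN·m/kg
  alloy steel: M = 25.5 MN·m/kg
  magnesium alloy: M = 23.8 MN·m/kg
  elm: M = 14.6 MN·m/kg
  copper: M = 13.3 MN·m/kg
Silicon carbide ranks first.

silicon carbide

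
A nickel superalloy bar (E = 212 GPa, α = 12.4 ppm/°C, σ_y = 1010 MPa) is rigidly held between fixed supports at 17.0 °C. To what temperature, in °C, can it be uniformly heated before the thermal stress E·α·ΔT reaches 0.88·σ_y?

E·α·ΔT = 888.8 MPa ⇒ ΔT = 888.8 / (212.0×10³ × 12.4×10⁻⁶) = 338.1 K.
T = 17.0 + 338.1 = 355.1 °C.

355 °C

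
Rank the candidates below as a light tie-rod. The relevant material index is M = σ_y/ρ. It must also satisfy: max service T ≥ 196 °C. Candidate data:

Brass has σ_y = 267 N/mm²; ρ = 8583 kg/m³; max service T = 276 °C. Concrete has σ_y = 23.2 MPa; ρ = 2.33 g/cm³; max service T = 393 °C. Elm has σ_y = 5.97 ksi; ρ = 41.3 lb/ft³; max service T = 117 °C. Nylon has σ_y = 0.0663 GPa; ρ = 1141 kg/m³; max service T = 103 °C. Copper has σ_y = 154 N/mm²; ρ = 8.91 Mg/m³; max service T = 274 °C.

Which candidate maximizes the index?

brass

Screen on constraints: max service T ≥ 196 °C. Survivors: brass, concrete, copper.
In SI units:
  brass: σ_y = 267.0 MPa, ρ = 8583 kg/m³
  concrete: σ_y = 23.20 MPa, ρ = 2330 kg/m³
  copper: σ_y = 154.0 MPa, ρ = 8910 kg/m³
  brass: M = 31.1 kN·m/kg
  copper: M = 17.3 kN·m/kg
  concrete: M = 9.96 kN·m/kg
Highest index: brass.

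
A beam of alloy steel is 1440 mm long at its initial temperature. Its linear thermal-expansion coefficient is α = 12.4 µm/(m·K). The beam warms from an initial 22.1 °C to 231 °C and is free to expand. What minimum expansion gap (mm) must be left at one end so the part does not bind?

ΔT = 231 − 22.1 = 208.9 K.
ΔL = α·L₀·ΔT = 12.4×10⁻⁶ × 1440 mm × 208.9 K = 3.73 mm.

3.73 mm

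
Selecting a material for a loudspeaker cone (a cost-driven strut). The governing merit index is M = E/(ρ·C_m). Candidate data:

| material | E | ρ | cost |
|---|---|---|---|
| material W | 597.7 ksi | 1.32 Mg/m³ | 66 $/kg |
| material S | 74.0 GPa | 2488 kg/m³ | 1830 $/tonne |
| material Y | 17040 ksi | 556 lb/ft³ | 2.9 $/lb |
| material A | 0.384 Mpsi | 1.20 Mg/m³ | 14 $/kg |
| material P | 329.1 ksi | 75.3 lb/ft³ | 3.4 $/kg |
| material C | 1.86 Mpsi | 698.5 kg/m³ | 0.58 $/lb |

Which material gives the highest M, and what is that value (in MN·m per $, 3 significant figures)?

material S, M = 16.3 MN·m per $

Convert each candidate to consistent units, then evaluate M:
  material W: E = 4.121 GPa, ρ = 1320 kg/m³, cost = 66.00 $/kg
  material S: E = 74.00 GPa, ρ = 2488 kg/m³, cost = 1.830 $/kg
  material Y: E = 117.5 GPa, ρ = 8906 kg/m³, cost = 6.393 $/kg
  material A: E = 2.648 GPa, ρ = 1200 kg/m³, cost = 14.00 $/kg
  material P: E = 2.269 GPa, ρ = 1206 kg/m³, cost = 3.400 $/kg
  material C: E = 12.82 GPa, ρ = 698.5 kg/m³, cost = 1.279 $/kg
  material S: M = 16.3 MN·m per $
  material C: M = 14.4 MN·m per $
  material Y: M = 2.06 MN·m per $
  material P: M = 0.553 MN·m per $
  material A: M = 0.158 MN·m per $
  material W: M = 0.0473 MN·m per $
Material S has the largest M.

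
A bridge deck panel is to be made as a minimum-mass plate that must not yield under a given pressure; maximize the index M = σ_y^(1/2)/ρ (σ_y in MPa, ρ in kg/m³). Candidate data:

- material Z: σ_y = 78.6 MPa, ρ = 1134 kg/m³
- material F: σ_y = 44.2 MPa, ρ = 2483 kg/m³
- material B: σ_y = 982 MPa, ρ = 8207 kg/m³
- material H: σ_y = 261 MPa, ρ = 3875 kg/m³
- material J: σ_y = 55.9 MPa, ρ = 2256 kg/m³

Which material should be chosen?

material Z

Evaluate M for each candidate:
  material Z: M = 7.82×10⁻³
  material H: M = 4.17×10⁻³
  material B: M = 3.82×10⁻³
  material J: M = 3.31×10⁻³
  material F: M = 2.68×10⁻³
Highest index: material Z.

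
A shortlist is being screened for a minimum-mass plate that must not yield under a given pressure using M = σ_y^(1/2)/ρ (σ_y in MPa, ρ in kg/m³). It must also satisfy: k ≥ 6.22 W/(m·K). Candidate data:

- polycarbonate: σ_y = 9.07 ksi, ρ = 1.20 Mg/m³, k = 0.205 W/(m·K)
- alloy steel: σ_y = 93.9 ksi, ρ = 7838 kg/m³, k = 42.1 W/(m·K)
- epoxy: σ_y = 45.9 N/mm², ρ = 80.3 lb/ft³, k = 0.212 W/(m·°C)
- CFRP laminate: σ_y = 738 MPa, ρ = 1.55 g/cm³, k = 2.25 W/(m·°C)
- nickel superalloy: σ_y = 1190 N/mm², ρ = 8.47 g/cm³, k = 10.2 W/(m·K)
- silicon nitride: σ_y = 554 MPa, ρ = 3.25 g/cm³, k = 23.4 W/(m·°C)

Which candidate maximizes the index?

Screen on constraints: k ≥ 6.22 W/(m·K). Survivors: alloy steel, nickel superalloy, silicon nitride.
Convert each candidate to consistent units, then evaluate M:
  alloy steel: σ_y = 647.4 MPa, ρ = 7838 kg/m³
  nickel superalloy: σ_y = 1190 MPa, ρ = 8470 kg/m³
  silicon nitride: σ_y = 554.0 MPa, ρ = 3250 kg/m³
  silicon nitride: M = 7.24×10⁻³
  nickel superalloy: M = 4.07×10⁻³
  alloy steel: M = 3.25×10⁻³
The maximum is for silicon nitride.

silicon nitride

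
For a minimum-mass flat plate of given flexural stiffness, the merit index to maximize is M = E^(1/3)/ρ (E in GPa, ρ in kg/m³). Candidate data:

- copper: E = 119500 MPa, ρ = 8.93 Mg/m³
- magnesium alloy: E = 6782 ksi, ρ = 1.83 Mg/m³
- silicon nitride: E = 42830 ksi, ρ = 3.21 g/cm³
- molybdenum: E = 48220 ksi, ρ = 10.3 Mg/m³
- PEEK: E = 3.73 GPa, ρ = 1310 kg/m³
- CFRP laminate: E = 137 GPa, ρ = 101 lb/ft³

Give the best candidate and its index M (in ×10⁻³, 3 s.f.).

Putting every candidate on a common basis:
  copper: E = 119.5 GPa, ρ = 8930 kg/m³
  magnesium alloy: E = 46.76 GPa, ρ = 1830 kg/m³
  silicon nitride: E = 295.3 GPa, ρ = 3210 kg/m³
  molybdenum: E = 332.5 GPa, ρ = 10300 kg/m³
  PEEK: E = 3.730 GPa, ρ = 1310 kg/m³
  CFRP laminate: E = 137.0 GPa, ρ = 1618 kg/m³
  CFRP laminate: M = 3.19×10⁻³
  silicon nitride: M = 2.07×10⁻³
  magnesium alloy: M = 1.97×10⁻³
  PEEK: M = 1.18×10⁻³
  molybdenum: M = 0.673×10⁻³
  copper: M = 0.552×10⁻³
CFRP laminate ranks first.

CFRP laminate, M = 3.19×10⁻³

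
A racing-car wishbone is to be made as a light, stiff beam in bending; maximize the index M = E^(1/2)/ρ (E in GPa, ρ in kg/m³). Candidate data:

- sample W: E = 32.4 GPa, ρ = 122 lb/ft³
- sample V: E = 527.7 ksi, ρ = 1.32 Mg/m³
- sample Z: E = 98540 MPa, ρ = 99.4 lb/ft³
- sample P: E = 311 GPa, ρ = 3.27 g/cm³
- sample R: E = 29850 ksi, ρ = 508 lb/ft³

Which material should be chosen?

sample Z

After converting to SI:
  sample W: E = 32.40 GPa, ρ = 1954 kg/m³
  sample V: E = 3.638 GPa, ρ = 1320 kg/m³
  sample Z: E = 98.54 GPa, ρ = 1592 kg/m³
  sample P: E = 311.0 GPa, ρ = 3270 kg/m³
  sample R: E = 205.8 GPa, ρ = 8137 kg/m³
  sample Z: M = 6.23×10⁻³
  sample P: M = 5.39×10⁻³
  sample W: M = 2.91×10⁻³
  sample R: M = 1.76×10⁻³
  sample V: M = 1.45×10⁻³
The maximum is for sample Z.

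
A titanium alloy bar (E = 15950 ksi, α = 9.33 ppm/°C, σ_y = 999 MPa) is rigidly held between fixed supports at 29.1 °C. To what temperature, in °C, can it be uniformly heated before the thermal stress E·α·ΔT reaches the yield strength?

1000 °C

E = 15950 ksi = 110.0 GPa.
E·α·ΔT = 999.0 MPa ⇒ ΔT = 999.0 / (110.0×10³ × 9.33×10⁻⁶) = 973.7 K.
T = 29.1 + 973.7 = 1003 °C.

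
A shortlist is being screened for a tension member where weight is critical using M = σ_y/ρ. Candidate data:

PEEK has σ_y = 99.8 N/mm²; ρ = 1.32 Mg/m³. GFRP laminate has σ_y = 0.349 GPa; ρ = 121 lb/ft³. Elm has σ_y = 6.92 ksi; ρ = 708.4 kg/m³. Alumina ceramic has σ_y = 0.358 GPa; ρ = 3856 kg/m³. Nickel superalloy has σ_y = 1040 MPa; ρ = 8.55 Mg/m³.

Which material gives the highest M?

GFRP laminate

In SI units:
  PEEK: σ_y = 99.80 MPa, ρ = 1320 kg/m³
  GFRP laminate: σ_y = 349.0 MPa, ρ = 1938 kg/m³
  elm: σ_y = 47.71 MPa, ρ = 708.4 kg/m³
  alumina ceramic: σ_y = 358.0 MPa, ρ = 3856 kg/m³
  nickel superalloy: σ_y = 1040 MPa, ρ = 8550 kg/m³
  GFRP laminate: M = 180 kN·m/kg
  nickel superalloy: M = 122 kN·m/kg
  alumina ceramic: M = 92.8 kN·m/kg
  PEEK: M = 75.6 kN·m/kg
  elm: M = 67.4 kN·m/kg
GFRP laminate has the largest M.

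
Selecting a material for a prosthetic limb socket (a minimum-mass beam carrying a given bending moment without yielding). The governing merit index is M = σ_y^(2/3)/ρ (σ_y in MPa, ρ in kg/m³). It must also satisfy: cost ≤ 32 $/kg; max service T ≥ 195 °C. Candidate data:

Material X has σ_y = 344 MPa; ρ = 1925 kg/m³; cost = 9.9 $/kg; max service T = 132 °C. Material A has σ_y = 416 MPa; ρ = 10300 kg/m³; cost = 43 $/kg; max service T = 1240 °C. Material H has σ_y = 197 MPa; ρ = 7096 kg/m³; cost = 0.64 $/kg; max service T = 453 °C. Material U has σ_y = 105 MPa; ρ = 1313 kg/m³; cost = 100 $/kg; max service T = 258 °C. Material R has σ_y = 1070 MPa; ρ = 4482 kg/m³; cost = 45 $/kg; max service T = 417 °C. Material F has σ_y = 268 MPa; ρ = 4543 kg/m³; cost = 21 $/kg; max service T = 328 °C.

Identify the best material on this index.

Screen on constraints: cost ≤ 32 $/kg; max service T ≥ 195 °C. Survivors: material H, material F.
Evaluate M for each candidate:
  material F: M = 9.15×10⁻³
  material H: M = 4.77×10⁻³
Highest index: material F.

material F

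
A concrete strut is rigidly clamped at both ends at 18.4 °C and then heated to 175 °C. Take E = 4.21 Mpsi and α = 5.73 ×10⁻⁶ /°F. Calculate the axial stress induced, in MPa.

46.9 MPa

E = 4.21 Mpsi = 29.03 GPa.
α = 5.73×10⁻⁶/°F × 9/5 = 10.3×10⁻⁶/K.
ΔT = 156.6 K. Constrained thermal stress σ = E·α·ΔT = 29.03×10³ MPa × 10.3×10⁻⁶ × 156.6 = 46.9 MPa (compressive).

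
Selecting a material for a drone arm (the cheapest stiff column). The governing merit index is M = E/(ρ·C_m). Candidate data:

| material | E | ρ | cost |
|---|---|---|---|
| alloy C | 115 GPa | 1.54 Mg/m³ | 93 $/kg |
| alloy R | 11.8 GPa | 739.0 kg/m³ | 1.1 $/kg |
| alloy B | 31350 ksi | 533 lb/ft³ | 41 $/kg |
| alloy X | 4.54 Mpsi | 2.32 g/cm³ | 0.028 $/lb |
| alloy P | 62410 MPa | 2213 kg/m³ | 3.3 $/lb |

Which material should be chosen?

alloy X

In SI units:
  alloy C: E = 115.0 GPa, ρ = 1540 kg/m³, cost = 93.00 $/kg
  alloy R: E = 11.80 GPa, ρ = 739.0 kg/m³, cost = 1.100 $/kg
  alloy B: E = 216.2 GPa, ρ = 8538 kg/m³, cost = 41.00 $/kg
  alloy X: E = 31.30 GPa, ρ = 2320 kg/m³, cost = 0.06173 $/kg
  alloy P: E = 62.41 GPa, ρ = 2213 kg/m³, cost = 7.275 $/kg
  alloy X: M = 219 MN·m per $
  alloy R: M = 14.5 MN·m per $
  alloy P: M = 3.88 MN·m per $
  alloy C: M = 0.803 MN·m per $
  alloy B: M = 0.617 MN·m per $
The maximum is for alloy X.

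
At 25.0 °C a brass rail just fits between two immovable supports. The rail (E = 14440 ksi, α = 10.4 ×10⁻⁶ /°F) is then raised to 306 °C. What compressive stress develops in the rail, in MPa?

E = 14440 ksi = 99.56 GPa.
α = 10.4×10⁻⁶/°F × 9/5 = 18.7×10⁻⁶/K.
ΔT = 281.0 K. Constrained thermal stress σ = E·α·ΔT = 99.56×10³ MPa × 18.7×10⁻⁶ × 281.0 = 524 MPa (compressive).

524 MPa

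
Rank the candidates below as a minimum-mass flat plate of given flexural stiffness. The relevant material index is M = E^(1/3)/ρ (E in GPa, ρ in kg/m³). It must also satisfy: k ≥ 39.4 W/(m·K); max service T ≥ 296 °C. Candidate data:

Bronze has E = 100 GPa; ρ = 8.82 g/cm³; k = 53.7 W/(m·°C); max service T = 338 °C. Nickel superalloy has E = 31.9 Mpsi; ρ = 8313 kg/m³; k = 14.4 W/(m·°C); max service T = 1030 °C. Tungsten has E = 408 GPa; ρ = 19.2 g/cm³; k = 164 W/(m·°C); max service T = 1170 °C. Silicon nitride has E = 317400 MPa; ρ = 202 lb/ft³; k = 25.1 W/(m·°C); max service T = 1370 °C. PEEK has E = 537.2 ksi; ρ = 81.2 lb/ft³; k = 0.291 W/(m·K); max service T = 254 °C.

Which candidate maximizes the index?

bronze

Screen on constraints: k ≥ 39.4 W/(m·K); max service T ≥ 296 °C. Survivors: bronze, tungsten.
Normalizing units and computing the index:
  bronze: E = 100.0 GPa, ρ = 8820 kg/m³
  tungsten: E = 408.0 GPa, ρ = 19200 kg/m³
  bronze: M = 0.526×10⁻³
  tungsten: M = 0.386×10⁻³
Highest index: bronze.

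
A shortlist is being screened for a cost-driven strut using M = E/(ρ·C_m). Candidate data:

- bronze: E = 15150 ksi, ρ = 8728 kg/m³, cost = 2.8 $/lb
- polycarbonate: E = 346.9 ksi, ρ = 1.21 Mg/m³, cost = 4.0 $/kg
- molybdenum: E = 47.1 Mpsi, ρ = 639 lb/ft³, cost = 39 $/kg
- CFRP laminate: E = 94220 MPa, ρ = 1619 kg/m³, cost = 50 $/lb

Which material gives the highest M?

Convert each candidate to consistent units, then evaluate M:
  bronze: E = 104.5 GPa, ρ = 8728 kg/m³, cost = 6.173 $/kg
  polycarbonate: E = 2.392 GPa, ρ = 1210 kg/m³, cost = 4.000 $/kg
  molybdenum: E = 324.7 GPa, ρ = 10240 kg/m³, cost = 39.00 $/kg
  CFRP laminate: E = 94.22 GPa, ρ = 1619 kg/m³, cost = 110.2 $/kg
  bronze: M = 1.94 MN·m per $
  molybdenum: M = 0.813 MN·m per $
  CFRP laminate: M = 0.528 MN·m per $
  polycarbonate: M = 0.494 MN·m per $
Bronze has the largest M.

bronze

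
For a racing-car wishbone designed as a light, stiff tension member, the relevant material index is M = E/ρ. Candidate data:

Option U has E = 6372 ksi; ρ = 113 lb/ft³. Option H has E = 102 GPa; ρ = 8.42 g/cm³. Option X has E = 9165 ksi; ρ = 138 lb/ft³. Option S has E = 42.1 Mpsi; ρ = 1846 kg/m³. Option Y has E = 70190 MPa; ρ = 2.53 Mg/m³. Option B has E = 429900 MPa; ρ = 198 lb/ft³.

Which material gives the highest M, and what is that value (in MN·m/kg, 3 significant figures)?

option S, M = 157 MN·m/kg

Convert each candidate to consistent units, then evaluate M:
  option U: E = 43.93 GPa, ρ = 1810 kg/m³
  option H: E = 102.0 GPa, ρ = 8420 kg/m³
  option X: E = 63.19 GPa, ρ = 2211 kg/m³
  option S: E = 290.3 GPa, ρ = 1846 kg/m³
  option Y: E = 70.19 GPa, ρ = 2530 kg/m³
  option B: E = 429.9 GPa, ρ = 3172 kg/m³
  option S: M = 157 MN·m/kg
  option B: M = 136 MN·m/kg
  option X: M = 28.6 MN·m/kg
  option Y: M = 27.7 MN·m/kg
  option U: M = 24.3 MN·m/kg
  option H: M = 12.1 MN·m/kg
Option S ranks first.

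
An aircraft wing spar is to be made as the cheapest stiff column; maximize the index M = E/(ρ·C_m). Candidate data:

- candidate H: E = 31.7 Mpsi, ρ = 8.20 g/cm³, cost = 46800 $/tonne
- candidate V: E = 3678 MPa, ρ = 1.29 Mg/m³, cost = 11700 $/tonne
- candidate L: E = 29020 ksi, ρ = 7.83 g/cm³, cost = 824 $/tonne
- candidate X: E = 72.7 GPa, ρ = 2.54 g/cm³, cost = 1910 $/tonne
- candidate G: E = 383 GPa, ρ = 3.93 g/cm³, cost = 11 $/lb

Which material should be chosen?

Convert each candidate to consistent units, then evaluate M:
  candidate H: E = 218.6 GPa, ρ = 8200 kg/m³, cost = 46.80 $/kg
  candidate V: E = 3.678 GPa, ρ = 1290 kg/m³, cost = 11.70 $/kg
  candidate L: E = 200.1 GPa, ρ = 7830 kg/m³, cost = 0.8240 $/kg
  candidate X: E = 72.70 GPa, ρ = 2540 kg/m³, cost = 1.910 $/kg
  candidate G: E = 383.0 GPa, ρ = 3930 kg/m³, cost = 24.25 $/kg
  candidate L: M = 31.0 MN·m per $
  candidate X: M = 15.0 MN·m per $
  candidate G: M = 4.02 MN·m per $
  candidate H: M = 0.570 MN·m per $
  candidate V: M = 0.244 MN·m per $
Candidate L has the largest M.

candidate L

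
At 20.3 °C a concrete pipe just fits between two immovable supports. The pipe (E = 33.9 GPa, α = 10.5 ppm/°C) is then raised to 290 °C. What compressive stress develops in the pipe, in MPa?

96.0 MPa

ΔT = 269.7 K. Constrained thermal stress σ = E·α·ΔT = 33.90×10³ MPa × 10.5×10⁻⁶ × 269.7 = 96.0 MPa (compressive).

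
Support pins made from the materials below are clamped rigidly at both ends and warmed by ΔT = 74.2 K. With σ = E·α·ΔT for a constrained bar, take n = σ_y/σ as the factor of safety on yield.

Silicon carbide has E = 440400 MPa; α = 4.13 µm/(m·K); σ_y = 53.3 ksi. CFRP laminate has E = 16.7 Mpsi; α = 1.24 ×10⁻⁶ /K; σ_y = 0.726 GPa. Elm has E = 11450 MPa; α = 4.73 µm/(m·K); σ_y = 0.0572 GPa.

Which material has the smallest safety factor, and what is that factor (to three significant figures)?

In consistent units (E in GPa, α in ×10⁻⁶/K, σ_y in MPa):
  silicon carbide: E = 440.4, α = 4.13, σ_y = 367.5 → σ = 135 MPa, n = 2.72
  CFRP laminate: E = 115.1, α = 1.24, σ_y = 726.0 → σ = 10.6 MPa, n = 68.5
  elm: E = 11.45, α = 4.73, σ_y = 57.20 → σ = 4.02 MPa, n = 14.2
Smallest n: silicon carbide with n = 2.72.

silicon carbide, n = 2.72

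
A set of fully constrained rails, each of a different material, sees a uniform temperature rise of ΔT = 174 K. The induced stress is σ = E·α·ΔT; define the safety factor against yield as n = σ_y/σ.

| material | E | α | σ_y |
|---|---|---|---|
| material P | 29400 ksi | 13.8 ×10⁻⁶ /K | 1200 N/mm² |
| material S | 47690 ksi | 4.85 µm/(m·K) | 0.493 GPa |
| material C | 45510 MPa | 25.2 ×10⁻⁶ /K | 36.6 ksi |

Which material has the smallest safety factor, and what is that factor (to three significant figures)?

material C, n = 1.26

Per material, after unit conversion:
  material P: E = 202.7, α = 13.8, σ_y = 1200 → σ = 487 MPa, n = 2.47
  material S: E = 328.8, α = 4.85, σ_y = 493.0 → σ = 277 MPa, n = 1.78
  material C: E = 45.51, α = 25.2, σ_y = 252.3 → σ = 200 MPa, n = 1.26
The minimum is material C at n = 1.26.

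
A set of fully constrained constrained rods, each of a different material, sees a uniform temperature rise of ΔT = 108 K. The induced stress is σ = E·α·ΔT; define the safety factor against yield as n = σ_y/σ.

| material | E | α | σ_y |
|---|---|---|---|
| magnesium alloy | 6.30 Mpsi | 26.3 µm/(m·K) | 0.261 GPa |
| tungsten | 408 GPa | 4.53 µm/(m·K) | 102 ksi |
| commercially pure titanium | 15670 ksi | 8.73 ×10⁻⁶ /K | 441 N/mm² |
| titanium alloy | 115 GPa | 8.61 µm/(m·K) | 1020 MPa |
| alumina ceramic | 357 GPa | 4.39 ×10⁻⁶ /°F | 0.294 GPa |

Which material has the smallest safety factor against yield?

alumina ceramic

Per material, after unit conversion:
  magnesium alloy: E = 43.44, α = 26.3, σ_y = 261.0 → σ = 123 MPa, n = 2.12
  tungsten: E = 408.0, α = 4.53, σ_y = 703.3 → σ = 200 MPa, n = 3.52
  commercially pure titanium: E = 108.0, α = 8.73, σ_y = 441.0 → σ = 102 MPa, n = 4.33
  titanium alloy: E = 115.0, α = 8.61, σ_y = 1020 → σ = 107 MPa, n = 9.54
  alumina ceramic: E = 357.0, α = 7.90, σ_y = 294.0 → σ = 305 MPa, n = 0.965
The minimum is alumina ceramic at n = 0.965.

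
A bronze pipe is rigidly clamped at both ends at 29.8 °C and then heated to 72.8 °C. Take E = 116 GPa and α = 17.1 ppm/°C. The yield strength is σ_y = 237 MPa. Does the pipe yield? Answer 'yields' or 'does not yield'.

does not yield

ΔT = 43.00 K. Constrained thermal stress σ = E·α·ΔT = 116.0×10³ MPa × 17.1×10⁻⁶ × 43.00 = 85.3 MPa (compressive).
Compare to σ_y = 237 MPa: σ < σ_y, so it does not yield.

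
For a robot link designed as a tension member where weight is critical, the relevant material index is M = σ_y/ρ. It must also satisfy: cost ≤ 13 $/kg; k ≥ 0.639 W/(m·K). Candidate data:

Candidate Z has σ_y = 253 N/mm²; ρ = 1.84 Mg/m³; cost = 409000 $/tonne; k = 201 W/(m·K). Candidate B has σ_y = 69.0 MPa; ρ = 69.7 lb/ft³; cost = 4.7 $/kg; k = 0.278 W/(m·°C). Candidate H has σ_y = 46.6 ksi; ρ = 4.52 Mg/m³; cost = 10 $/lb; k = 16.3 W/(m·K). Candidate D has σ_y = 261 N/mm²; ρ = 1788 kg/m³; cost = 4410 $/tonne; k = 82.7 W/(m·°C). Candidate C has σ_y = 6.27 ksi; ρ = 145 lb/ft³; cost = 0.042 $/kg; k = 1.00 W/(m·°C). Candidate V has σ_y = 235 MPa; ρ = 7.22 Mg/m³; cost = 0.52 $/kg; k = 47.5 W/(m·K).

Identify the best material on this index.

candidate D

Screen on constraints: cost ≤ 13 $/kg; k ≥ 0.639 W/(m·K). Survivors: candidate D, candidate C, candidate V.
Putting every candidate on a common basis:
  candidate D: σ_y = 261.0 MPa, ρ = 1788 kg/m³
  candidate C: σ_y = 43.23 MPa, ρ = 2323 kg/m³
  candidate V: σ_y = 235.0 MPa, ρ = 7220 kg/m³
  candidate D: M = 146 kN·m/kg
  candidate V: M = 32.5 kN·m/kg
  candidate C: M = 18.6 kN·m/kg
Highest index: candidate D.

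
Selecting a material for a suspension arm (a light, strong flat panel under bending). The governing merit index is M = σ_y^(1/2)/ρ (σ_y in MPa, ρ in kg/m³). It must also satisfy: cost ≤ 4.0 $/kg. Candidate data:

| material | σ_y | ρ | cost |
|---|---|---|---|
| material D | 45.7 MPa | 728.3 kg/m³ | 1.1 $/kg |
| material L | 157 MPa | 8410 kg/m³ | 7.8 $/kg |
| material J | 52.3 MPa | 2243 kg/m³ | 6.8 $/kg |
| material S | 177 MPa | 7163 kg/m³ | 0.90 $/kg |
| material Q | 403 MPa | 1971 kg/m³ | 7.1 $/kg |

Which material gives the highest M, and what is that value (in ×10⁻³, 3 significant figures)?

material D, M = 9.28×10⁻³

Screen on constraints: cost ≤ 4.0 $/kg. Survivors: material D, material S.
Per-candidate index values:
  material D: M = 9.28×10⁻³
  material S: M = 1.86×10⁻³
Material D ranks first.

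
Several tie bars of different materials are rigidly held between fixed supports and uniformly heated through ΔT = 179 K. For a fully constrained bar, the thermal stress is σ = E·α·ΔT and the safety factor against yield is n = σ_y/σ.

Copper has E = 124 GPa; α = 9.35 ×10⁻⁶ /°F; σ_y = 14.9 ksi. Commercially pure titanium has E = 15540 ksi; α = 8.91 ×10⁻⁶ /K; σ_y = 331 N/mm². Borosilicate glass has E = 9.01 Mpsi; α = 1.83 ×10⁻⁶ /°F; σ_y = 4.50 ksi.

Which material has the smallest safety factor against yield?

Converting E to GPa, α to ×10⁻⁶/K, σ_y to MPa, then σ and n for each:
  copper: E = 124.0, α = 16.8, σ_y = 102.7 → σ = 374 MPa, n = 0.275
  commercially pure titanium: E = 107.1, α = 8.91, σ_y = 331.0 → σ = 171 MPa, n = 1.94
  borosilicate glass: E = 62.12, α = 3.29, σ_y = 31.03 → σ = 36.6 MPa, n = 0.847
The minimum is copper at n = 0.275.

copper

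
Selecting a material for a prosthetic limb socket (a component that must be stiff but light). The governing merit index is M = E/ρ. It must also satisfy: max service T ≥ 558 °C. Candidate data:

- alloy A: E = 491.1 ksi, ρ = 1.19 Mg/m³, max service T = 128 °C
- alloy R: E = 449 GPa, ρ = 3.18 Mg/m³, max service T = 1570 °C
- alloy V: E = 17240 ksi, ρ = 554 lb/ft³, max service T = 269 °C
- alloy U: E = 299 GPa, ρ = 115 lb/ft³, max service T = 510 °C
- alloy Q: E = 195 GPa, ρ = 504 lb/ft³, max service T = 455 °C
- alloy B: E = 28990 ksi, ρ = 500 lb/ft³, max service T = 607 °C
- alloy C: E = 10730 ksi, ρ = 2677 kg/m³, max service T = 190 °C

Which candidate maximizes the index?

Screen on constraints: max service T ≥ 558 °C. Survivors: alloy R, alloy B.
After converting to SI:
  alloy R: E = 449.0 GPa, ρ = 3180 kg/m³
  alloy B: E = 199.9 GPa, ρ = 8009 kg/m³
  alloy R: M = 141 MN·m/kg
  alloy B: M = 25.0 MN·m/kg
The maximum is for alloy R.

alloy R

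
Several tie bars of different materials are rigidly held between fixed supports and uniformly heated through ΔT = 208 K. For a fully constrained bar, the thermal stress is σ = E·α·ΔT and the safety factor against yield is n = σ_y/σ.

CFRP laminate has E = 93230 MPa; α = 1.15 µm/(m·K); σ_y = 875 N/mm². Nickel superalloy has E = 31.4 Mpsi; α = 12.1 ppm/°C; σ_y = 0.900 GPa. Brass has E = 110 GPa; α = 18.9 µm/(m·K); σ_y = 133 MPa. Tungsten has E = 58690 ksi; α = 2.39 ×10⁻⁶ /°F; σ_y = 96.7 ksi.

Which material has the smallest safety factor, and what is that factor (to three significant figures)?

Converting E to GPa, α to ×10⁻⁶/K, σ_y to MPa, then σ and n for each:
  CFRP laminate: E = 93.23, α = 1.15, σ_y = 875.0 → σ = 22.3 MPa, n = 39.2
  nickel superalloy: E = 216.5, α = 12.1, σ_y = 900.0 → σ = 545 MPa, n = 1.65
  brass: E = 110.0, α = 18.9, σ_y = 133.0 → σ = 432 MPa, n = 0.308
  tungsten: E = 404.7, α = 4.30, σ_y = 666.7 → σ = 362 MPa, n = 1.84
Brass has the lowest safety factor, n = 0.308.

brass, n = 0.308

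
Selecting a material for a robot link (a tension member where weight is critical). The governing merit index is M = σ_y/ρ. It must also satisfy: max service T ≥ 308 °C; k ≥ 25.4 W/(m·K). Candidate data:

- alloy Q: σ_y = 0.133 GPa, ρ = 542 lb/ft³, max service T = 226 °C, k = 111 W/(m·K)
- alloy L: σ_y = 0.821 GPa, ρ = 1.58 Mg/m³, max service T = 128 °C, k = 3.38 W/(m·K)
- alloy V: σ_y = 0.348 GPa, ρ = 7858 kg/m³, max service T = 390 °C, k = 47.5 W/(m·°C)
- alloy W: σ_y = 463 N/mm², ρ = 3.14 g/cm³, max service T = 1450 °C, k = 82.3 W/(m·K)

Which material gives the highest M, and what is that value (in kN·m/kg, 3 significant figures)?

alloy W, M = 147 kN·m/kg

Screen on constraints: max service T ≥ 308 °C; k ≥ 25.4 W/(m·K). Survivors: alloy V, alloy W.
Convert each candidate to consistent units, then evaluate M:
  alloy V: σ_y = 348.0 MPa, ρ = 7858 kg/m³
  alloy W: σ_y = 463.0 MPa, ρ = 3140 kg/m³
  alloy W: M = 147 kN·m/kg
  alloy V: M = 44.3 kN·m/kg
Alloy W ranks first.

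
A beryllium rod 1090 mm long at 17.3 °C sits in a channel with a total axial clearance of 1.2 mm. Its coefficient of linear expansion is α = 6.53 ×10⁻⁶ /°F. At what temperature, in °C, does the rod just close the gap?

111 °C

α = 6.53×10⁻⁶/°F × 9/5 = 11.8×10⁻⁶/K.
α·L₀·ΔT = 1.2 mm ⇒ ΔT = 1.2 / (11.8×10⁻⁶ × 1090.0) = 93.66 K.
T = 17.3 + 93.66 = 111.0 °C.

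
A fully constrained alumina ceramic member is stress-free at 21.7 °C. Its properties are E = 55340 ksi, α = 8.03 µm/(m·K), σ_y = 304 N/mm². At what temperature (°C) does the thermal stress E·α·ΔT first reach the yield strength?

E = 55340 ksi = 381.6 GPa.
σ_y = 304 N/mm² = 304.0 MPa.
E·α·ΔT = 304.0 MPa ⇒ ΔT = 304.0 / (381.6×10³ × 8.03×10⁻⁶) = 99.22 K.
T = 21.7 + 99.22 = 120.9 °C.

121 °C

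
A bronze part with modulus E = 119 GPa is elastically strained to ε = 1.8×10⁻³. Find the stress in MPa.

σ = E·ε = 119000 MPa × 1.8×10⁻³ = 214 MPa.

214 MPa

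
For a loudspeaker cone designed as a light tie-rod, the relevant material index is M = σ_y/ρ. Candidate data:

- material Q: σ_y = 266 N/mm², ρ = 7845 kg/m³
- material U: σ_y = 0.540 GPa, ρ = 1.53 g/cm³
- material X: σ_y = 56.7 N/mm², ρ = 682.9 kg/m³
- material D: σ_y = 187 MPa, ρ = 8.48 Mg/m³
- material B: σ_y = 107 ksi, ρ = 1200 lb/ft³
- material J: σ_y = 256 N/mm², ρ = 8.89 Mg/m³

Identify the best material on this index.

Putting every candidate on a common basis:
  material Q: σ_y = 266.0 MPa, ρ = 7845 kg/m³
  material U: σ_y = 540.0 MPa, ρ = 1530 kg/m³
  material X: σ_y = 56.70 MPa, ρ = 682.9 kg/m³
  material D: σ_y = 187.0 MPa, ρ = 8480 kg/m³
  material B: σ_y = 737.7 MPa, ρ = 19220 kg/m³
  material J: σ_y = 256.0 MPa, ρ = 8890 kg/m³
  material U: M = 353 kN·m/kg
  material X: M = 83.0 kN·m/kg
  material B: M = 38.4 kN·m/kg
  material Q: M = 33.9 kN·m/kg
  material J: M = 28.8 kN·m/kg
  material D: M = 22.1 kN·m/kg
The maximum is for material U.

material U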